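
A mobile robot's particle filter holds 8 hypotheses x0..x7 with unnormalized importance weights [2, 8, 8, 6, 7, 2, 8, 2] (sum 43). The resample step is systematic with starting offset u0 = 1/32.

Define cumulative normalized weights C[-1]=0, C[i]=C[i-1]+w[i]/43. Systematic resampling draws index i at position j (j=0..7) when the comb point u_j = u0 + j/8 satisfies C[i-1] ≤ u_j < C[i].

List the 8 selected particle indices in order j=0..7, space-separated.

C = [2/43, 10/43, 18/43, 24/43, 31/43, 33/43, 41/43, 1]
j=0: u_0=1/32 ∈ [0, 2/43) → index 0
j=1: u_1=5/32 ∈ [2/43, 10/43) → index 1
j=2: u_2=9/32 ∈ [10/43, 18/43) → index 2
j=3: u_3=13/32 ∈ [10/43, 18/43) → index 2
j=4: u_4=17/32 ∈ [18/43, 24/43) → index 3
j=5: u_5=21/32 ∈ [24/43, 31/43) → index 4
j=6: u_6=25/32 ∈ [33/43, 41/43) → index 6
j=7: u_7=29/32 ∈ [33/43, 41/43) → index 6

0 1 2 2 3 4 6 6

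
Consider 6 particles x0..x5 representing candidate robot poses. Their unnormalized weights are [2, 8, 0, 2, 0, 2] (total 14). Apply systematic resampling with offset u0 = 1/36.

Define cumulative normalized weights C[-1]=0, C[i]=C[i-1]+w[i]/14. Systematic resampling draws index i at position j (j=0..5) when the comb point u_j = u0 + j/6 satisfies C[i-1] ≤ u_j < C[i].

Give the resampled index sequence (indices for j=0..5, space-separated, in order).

C = [1/7, 5/7, 5/7, 6/7, 6/7, 1]
j=0: u_0=1/36 ∈ [0, 1/7) → index 0
j=1: u_1=7/36 ∈ [1/7, 5/7) → index 1
j=2: u_2=13/36 ∈ [1/7, 5/7) → index 1
j=3: u_3=19/36 ∈ [1/7, 5/7) → index 1
j=4: u_4=25/36 ∈ [1/7, 5/7) → index 1
j=5: u_5=31/36 ∈ [6/7, 1) → index 5

0 1 1 1 1 5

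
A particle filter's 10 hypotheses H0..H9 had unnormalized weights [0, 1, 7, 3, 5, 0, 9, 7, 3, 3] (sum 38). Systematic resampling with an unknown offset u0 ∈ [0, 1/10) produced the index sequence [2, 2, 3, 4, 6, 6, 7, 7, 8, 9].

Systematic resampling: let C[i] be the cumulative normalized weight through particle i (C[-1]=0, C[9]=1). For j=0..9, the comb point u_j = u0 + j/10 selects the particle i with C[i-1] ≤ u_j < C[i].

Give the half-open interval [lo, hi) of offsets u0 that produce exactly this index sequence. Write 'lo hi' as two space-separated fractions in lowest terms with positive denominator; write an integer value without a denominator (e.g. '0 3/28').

11/190 17/190

C = [0, 1/38, 4/19, 11/38, 8/19, 8/19, 25/38, 16/19, 35/38, 1]
j=0 picked index 2: u0 ∈ [1/38, 4/19)
j=1 picked index 2: u0 ∈ [-7/95, 21/190)
j=2 picked index 3: u0 ∈ [1/95, 17/190)
j=3 picked index 4: u0 ∈ [-1/95, 23/190)
j=4 picked index 6: u0 ∈ [2/95, 49/190)
j=5 picked index 6: u0 ∈ [-3/38, 3/19)
j=6 picked index 7: u0 ∈ [11/190, 23/95)
j=7 picked index 7: u0 ∈ [-4/95, 27/190)
j=8 picked index 8: u0 ∈ [4/95, 23/190)
j=9 picked index 9: u0 ∈ [2/95, 1/10)
intersection: [11/190, 17/190)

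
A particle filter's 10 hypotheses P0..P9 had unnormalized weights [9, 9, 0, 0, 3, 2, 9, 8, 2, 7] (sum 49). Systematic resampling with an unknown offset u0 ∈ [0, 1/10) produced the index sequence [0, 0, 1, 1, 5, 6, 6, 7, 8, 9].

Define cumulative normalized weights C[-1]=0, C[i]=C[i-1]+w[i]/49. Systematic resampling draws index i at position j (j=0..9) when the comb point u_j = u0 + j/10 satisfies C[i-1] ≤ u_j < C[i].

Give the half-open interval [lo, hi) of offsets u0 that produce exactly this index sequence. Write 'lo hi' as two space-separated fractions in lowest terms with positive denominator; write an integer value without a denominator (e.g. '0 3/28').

C = [9/49, 18/49, 18/49, 18/49, 3/7, 23/49, 32/49, 40/49, 6/7, 1]
j=0 picked index 0: u0 ∈ [0, 9/49)
j=1 picked index 0: u0 ∈ [-1/10, 41/490)
j=2 picked index 1: u0 ∈ [-4/245, 41/245)
j=3 picked index 1: u0 ∈ [-57/490, 33/490)
j=4 picked index 5: u0 ∈ [1/35, 17/245)
j=5 picked index 6: u0 ∈ [-3/98, 15/98)
j=6 picked index 6: u0 ∈ [-32/245, 13/245)
j=7 picked index 7: u0 ∈ [-23/490, 57/490)
j=8 picked index 8: u0 ∈ [4/245, 2/35)
j=9 picked index 9: u0 ∈ [-3/70, 1/10)
intersection: [1/35, 13/245)

1/35 13/245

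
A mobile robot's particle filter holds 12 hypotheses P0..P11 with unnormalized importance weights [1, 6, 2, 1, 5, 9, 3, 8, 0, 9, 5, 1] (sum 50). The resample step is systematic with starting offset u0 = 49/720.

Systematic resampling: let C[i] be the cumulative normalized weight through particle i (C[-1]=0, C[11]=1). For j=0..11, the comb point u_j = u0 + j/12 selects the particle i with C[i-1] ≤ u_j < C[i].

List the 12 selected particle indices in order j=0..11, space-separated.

1 2 4 5 5 6 7 7 9 9 10 11

C = [1/50, 7/50, 9/50, 1/5, 3/10, 12/25, 27/50, 7/10, 7/10, 22/25, 49/50, 1]
j=0: u_0=49/720 ∈ [1/50, 7/50) → index 1
j=1: u_1=109/720 ∈ [7/50, 9/50) → index 2
j=2: u_2=169/720 ∈ [1/5, 3/10) → index 4
j=3: u_3=229/720 ∈ [3/10, 12/25) → index 5
j=4: u_4=289/720 ∈ [3/10, 12/25) → index 5
j=5: u_5=349/720 ∈ [12/25, 27/50) → index 6
j=6: u_6=409/720 ∈ [27/50, 7/10) → index 7
j=7: u_7=469/720 ∈ [27/50, 7/10) → index 7
j=8: u_8=529/720 ∈ [7/10, 22/25) → index 9
j=9: u_9=589/720 ∈ [7/10, 22/25) → index 9
j=10: u_10=649/720 ∈ [22/25, 49/50) → index 10
j=11: u_11=709/720 ∈ [49/50, 1) → index 11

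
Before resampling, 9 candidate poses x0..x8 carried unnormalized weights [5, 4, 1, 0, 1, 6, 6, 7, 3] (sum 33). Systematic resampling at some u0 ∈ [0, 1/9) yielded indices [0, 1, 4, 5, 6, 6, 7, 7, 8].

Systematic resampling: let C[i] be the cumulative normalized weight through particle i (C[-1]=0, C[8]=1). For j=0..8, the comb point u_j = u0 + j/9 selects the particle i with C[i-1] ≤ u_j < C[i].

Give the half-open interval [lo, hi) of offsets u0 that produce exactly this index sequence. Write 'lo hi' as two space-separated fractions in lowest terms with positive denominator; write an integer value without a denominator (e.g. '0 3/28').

C = [5/33, 3/11, 10/33, 10/33, 1/3, 17/33, 23/33, 10/11, 1]
j=0 picked index 0: u0 ∈ [0, 5/33)
j=1 picked index 1: u0 ∈ [4/99, 16/99)
j=2 picked index 4: u0 ∈ [8/99, 1/9)
j=3 picked index 5: u0 ∈ [0, 2/11)
j=4 picked index 6: u0 ∈ [7/99, 25/99)
j=5 picked index 6: u0 ∈ [-4/99, 14/99)
j=6 picked index 7: u0 ∈ [1/33, 8/33)
j=7 picked index 7: u0 ∈ [-8/99, 13/99)
j=8 picked index 8: u0 ∈ [2/99, 1/9)
intersection: [8/99, 1/9)

8/99 1/9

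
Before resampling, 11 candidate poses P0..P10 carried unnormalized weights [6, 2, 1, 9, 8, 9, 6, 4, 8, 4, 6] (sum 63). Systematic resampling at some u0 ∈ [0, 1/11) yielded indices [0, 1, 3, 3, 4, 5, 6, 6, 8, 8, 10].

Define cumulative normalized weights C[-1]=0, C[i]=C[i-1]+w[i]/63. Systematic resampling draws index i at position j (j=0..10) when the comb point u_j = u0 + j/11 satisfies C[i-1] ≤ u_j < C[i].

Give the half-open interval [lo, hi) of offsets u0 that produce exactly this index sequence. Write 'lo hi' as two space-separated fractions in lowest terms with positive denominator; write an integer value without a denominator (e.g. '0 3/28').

1/99 1/77

C = [2/21, 8/63, 1/7, 2/7, 26/63, 5/9, 41/63, 5/7, 53/63, 19/21, 1]
j=0 picked index 0: u0 ∈ [0, 2/21)
j=1 picked index 1: u0 ∈ [1/231, 25/693)
j=2 picked index 3: u0 ∈ [-3/77, 8/77)
j=3 picked index 3: u0 ∈ [-10/77, 1/77)
j=4 picked index 4: u0 ∈ [-6/77, 34/693)
j=5 picked index 5: u0 ∈ [-29/693, 10/99)
j=6 picked index 6: u0 ∈ [1/99, 73/693)
j=7 picked index 6: u0 ∈ [-8/99, 10/693)
j=8 picked index 8: u0 ∈ [-1/77, 79/693)
j=9 picked index 8: u0 ∈ [-8/77, 16/693)
j=10 picked index 10: u0 ∈ [-1/231, 1/11)
intersection: [1/99, 1/77)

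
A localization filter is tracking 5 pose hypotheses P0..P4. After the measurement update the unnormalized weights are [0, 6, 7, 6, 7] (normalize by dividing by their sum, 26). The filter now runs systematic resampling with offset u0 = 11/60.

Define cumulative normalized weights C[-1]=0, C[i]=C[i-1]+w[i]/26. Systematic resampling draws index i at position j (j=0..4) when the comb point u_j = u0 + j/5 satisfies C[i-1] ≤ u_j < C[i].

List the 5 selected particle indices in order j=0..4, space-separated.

C = [0, 3/13, 1/2, 19/26, 1]
j=0: u_0=11/60 ∈ [0, 3/13) → index 1
j=1: u_1=23/60 ∈ [3/13, 1/2) → index 2
j=2: u_2=7/12 ∈ [1/2, 19/26) → index 3
j=3: u_3=47/60 ∈ [19/26, 1) → index 4
j=4: u_4=59/60 ∈ [19/26, 1) → index 4

1 2 3 4 4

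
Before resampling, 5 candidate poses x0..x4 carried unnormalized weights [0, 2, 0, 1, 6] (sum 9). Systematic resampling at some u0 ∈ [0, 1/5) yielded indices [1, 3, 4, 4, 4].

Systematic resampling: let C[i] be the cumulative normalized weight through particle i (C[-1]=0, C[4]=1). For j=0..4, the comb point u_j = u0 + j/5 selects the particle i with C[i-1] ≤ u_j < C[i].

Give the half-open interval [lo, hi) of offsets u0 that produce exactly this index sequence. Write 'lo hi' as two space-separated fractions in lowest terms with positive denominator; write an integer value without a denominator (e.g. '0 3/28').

C = [0, 2/9, 2/9, 1/3, 1]
j=0 picked index 1: u0 ∈ [0, 2/9)
j=1 picked index 3: u0 ∈ [1/45, 2/15)
j=2 picked index 4: u0 ∈ [-1/15, 3/5)
j=3 picked index 4: u0 ∈ [-4/15, 2/5)
j=4 picked index 4: u0 ∈ [-7/15, 1/5)
intersection: [1/45, 2/15)

1/45 2/15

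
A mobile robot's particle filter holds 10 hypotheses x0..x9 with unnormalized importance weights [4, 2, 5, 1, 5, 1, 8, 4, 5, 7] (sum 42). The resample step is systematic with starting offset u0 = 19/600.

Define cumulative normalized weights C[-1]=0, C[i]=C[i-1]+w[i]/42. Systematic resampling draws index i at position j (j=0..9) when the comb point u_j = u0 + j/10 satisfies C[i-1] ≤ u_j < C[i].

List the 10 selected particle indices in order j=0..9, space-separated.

0 1 2 4 6 6 7 8 8 9

C = [2/21, 1/7, 11/42, 2/7, 17/42, 3/7, 13/21, 5/7, 5/6, 1]
j=0: u_0=19/600 ∈ [0, 2/21) → index 0
j=1: u_1=79/600 ∈ [2/21, 1/7) → index 1
j=2: u_2=139/600 ∈ [1/7, 11/42) → index 2
j=3: u_3=199/600 ∈ [2/7, 17/42) → index 4
j=4: u_4=259/600 ∈ [3/7, 13/21) → index 6
j=5: u_5=319/600 ∈ [3/7, 13/21) → index 6
j=6: u_6=379/600 ∈ [13/21, 5/7) → index 7
j=7: u_7=439/600 ∈ [5/7, 5/6) → index 8
j=8: u_8=499/600 ∈ [5/7, 5/6) → index 8
j=9: u_9=559/600 ∈ [5/6, 1) → index 9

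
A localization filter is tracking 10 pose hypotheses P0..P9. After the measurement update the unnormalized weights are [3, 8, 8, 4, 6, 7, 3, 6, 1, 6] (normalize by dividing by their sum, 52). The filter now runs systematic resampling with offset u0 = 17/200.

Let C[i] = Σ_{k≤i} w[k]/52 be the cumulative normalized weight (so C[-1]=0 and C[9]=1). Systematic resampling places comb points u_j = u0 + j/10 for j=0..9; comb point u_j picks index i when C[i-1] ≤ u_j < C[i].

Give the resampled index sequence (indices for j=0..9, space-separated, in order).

1 1 2 3 4 5 5 7 9 9

C = [3/52, 11/52, 19/52, 23/52, 29/52, 9/13, 3/4, 45/52, 23/26, 1]
j=0: u_0=17/200 ∈ [3/52, 11/52) → index 1
j=1: u_1=37/200 ∈ [3/52, 11/52) → index 1
j=2: u_2=57/200 ∈ [11/52, 19/52) → index 2
j=3: u_3=77/200 ∈ [19/52, 23/52) → index 3
j=4: u_4=97/200 ∈ [23/52, 29/52) → index 4
j=5: u_5=117/200 ∈ [29/52, 9/13) → index 5
j=6: u_6=137/200 ∈ [29/52, 9/13) → index 5
j=7: u_7=157/200 ∈ [3/4, 45/52) → index 7
j=8: u_8=177/200 ∈ [23/26, 1) → index 9
j=9: u_9=197/200 ∈ [23/26, 1) → index 9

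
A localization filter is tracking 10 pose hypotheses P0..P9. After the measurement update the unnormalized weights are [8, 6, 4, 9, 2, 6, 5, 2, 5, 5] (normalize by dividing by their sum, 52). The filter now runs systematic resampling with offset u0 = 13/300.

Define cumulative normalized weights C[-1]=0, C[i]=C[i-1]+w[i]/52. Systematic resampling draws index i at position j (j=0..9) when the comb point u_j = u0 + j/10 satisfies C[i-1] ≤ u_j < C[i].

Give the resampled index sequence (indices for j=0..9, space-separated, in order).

0 0 1 2 3 4 5 6 8 9

C = [2/13, 7/26, 9/26, 27/52, 29/52, 35/52, 10/13, 21/26, 47/52, 1]
j=0: u_0=13/300 ∈ [0, 2/13) → index 0
j=1: u_1=43/300 ∈ [0, 2/13) → index 0
j=2: u_2=73/300 ∈ [2/13, 7/26) → index 1
j=3: u_3=103/300 ∈ [7/26, 9/26) → index 2
j=4: u_4=133/300 ∈ [9/26, 27/52) → index 3
j=5: u_5=163/300 ∈ [27/52, 29/52) → index 4
j=6: u_6=193/300 ∈ [29/52, 35/52) → index 5
j=7: u_7=223/300 ∈ [35/52, 10/13) → index 6
j=8: u_8=253/300 ∈ [21/26, 47/52) → index 8
j=9: u_9=283/300 ∈ [47/52, 1) → index 9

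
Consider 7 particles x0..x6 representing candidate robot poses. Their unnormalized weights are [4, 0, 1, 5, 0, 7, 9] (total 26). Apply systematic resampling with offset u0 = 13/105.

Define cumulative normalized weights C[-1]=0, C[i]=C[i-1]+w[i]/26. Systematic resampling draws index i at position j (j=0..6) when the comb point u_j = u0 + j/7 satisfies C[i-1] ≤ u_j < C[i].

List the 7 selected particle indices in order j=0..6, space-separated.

C = [2/13, 2/13, 5/26, 5/13, 5/13, 17/26, 1]
j=0: u_0=13/105 ∈ [0, 2/13) → index 0
j=1: u_1=4/15 ∈ [5/26, 5/13) → index 3
j=2: u_2=43/105 ∈ [5/13, 17/26) → index 5
j=3: u_3=58/105 ∈ [5/13, 17/26) → index 5
j=4: u_4=73/105 ∈ [17/26, 1) → index 6
j=5: u_5=88/105 ∈ [17/26, 1) → index 6
j=6: u_6=103/105 ∈ [17/26, 1) → index 6

0 3 5 5 6 6 6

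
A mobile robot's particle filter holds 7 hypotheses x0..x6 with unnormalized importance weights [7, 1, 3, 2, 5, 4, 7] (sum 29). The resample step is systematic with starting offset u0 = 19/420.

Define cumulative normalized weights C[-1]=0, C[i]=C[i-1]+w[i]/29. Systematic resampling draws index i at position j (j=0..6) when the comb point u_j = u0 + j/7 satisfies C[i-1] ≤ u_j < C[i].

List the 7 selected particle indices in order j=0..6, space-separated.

C = [7/29, 8/29, 11/29, 13/29, 18/29, 22/29, 1]
j=0: u_0=19/420 ∈ [0, 7/29) → index 0
j=1: u_1=79/420 ∈ [0, 7/29) → index 0
j=2: u_2=139/420 ∈ [8/29, 11/29) → index 2
j=3: u_3=199/420 ∈ [13/29, 18/29) → index 4
j=4: u_4=37/60 ∈ [13/29, 18/29) → index 4
j=5: u_5=319/420 ∈ [22/29, 1) → index 6
j=6: u_6=379/420 ∈ [22/29, 1) → index 6

0 0 2 4 4 6 6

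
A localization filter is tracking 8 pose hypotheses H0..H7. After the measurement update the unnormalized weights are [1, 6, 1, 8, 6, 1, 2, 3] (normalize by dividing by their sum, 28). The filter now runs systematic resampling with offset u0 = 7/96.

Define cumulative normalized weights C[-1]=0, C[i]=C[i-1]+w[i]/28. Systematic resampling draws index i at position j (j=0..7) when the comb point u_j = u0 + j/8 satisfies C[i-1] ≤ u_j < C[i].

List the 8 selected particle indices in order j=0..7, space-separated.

C = [1/28, 1/4, 2/7, 4/7, 11/14, 23/28, 25/28, 1]
j=0: u_0=7/96 ∈ [1/28, 1/4) → index 1
j=1: u_1=19/96 ∈ [1/28, 1/4) → index 1
j=2: u_2=31/96 ∈ [2/7, 4/7) → index 3
j=3: u_3=43/96 ∈ [2/7, 4/7) → index 3
j=4: u_4=55/96 ∈ [4/7, 11/14) → index 4
j=5: u_5=67/96 ∈ [4/7, 11/14) → index 4
j=6: u_6=79/96 ∈ [23/28, 25/28) → index 6
j=7: u_7=91/96 ∈ [25/28, 1) → index 7

1 1 3 3 4 4 6 7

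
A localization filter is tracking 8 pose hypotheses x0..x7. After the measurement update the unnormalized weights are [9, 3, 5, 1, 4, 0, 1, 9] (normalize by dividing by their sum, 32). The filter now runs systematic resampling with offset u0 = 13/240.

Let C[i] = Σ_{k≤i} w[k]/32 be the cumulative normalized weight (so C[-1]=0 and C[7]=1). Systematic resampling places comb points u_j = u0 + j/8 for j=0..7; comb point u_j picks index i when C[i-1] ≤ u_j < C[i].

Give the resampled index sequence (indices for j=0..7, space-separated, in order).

C = [9/32, 3/8, 17/32, 9/16, 11/16, 11/16, 23/32, 1]
j=0: u_0=13/240 ∈ [0, 9/32) → index 0
j=1: u_1=43/240 ∈ [0, 9/32) → index 0
j=2: u_2=73/240 ∈ [9/32, 3/8) → index 1
j=3: u_3=103/240 ∈ [3/8, 17/32) → index 2
j=4: u_4=133/240 ∈ [17/32, 9/16) → index 3
j=5: u_5=163/240 ∈ [9/16, 11/16) → index 4
j=6: u_6=193/240 ∈ [23/32, 1) → index 7
j=7: u_7=223/240 ∈ [23/32, 1) → index 7

0 0 1 2 3 4 7 7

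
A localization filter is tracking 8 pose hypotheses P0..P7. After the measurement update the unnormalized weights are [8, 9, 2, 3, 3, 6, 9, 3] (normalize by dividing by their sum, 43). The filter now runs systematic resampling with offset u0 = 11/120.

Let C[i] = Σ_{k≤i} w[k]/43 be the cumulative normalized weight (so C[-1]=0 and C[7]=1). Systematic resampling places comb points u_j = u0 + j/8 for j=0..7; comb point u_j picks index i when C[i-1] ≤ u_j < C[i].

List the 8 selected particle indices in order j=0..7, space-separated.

C = [8/43, 17/43, 19/43, 22/43, 25/43, 31/43, 40/43, 1]
j=0: u_0=11/120 ∈ [0, 8/43) → index 0
j=1: u_1=13/60 ∈ [8/43, 17/43) → index 1
j=2: u_2=41/120 ∈ [8/43, 17/43) → index 1
j=3: u_3=7/15 ∈ [19/43, 22/43) → index 3
j=4: u_4=71/120 ∈ [25/43, 31/43) → index 5
j=5: u_5=43/60 ∈ [25/43, 31/43) → index 5
j=6: u_6=101/120 ∈ [31/43, 40/43) → index 6
j=7: u_7=29/30 ∈ [40/43, 1) → index 7

0 1 1 3 5 5 6 7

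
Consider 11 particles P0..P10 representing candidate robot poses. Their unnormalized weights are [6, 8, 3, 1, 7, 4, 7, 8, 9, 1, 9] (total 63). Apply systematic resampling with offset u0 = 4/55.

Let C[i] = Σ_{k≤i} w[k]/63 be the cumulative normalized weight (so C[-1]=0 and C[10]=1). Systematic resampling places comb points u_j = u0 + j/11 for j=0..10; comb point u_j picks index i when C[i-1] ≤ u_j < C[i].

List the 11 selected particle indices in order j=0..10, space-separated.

0 1 2 4 5 6 7 8 8 10 10

C = [2/21, 2/9, 17/63, 2/7, 25/63, 29/63, 4/7, 44/63, 53/63, 6/7, 1]
j=0: u_0=4/55 ∈ [0, 2/21) → index 0
j=1: u_1=9/55 ∈ [2/21, 2/9) → index 1
j=2: u_2=14/55 ∈ [2/9, 17/63) → index 2
j=3: u_3=19/55 ∈ [2/7, 25/63) → index 4
j=4: u_4=24/55 ∈ [25/63, 29/63) → index 5
j=5: u_5=29/55 ∈ [29/63, 4/7) → index 6
j=6: u_6=34/55 ∈ [4/7, 44/63) → index 7
j=7: u_7=39/55 ∈ [44/63, 53/63) → index 8
j=8: u_8=4/5 ∈ [44/63, 53/63) → index 8
j=9: u_9=49/55 ∈ [6/7, 1) → index 10
j=10: u_10=54/55 ∈ [6/7, 1) → index 10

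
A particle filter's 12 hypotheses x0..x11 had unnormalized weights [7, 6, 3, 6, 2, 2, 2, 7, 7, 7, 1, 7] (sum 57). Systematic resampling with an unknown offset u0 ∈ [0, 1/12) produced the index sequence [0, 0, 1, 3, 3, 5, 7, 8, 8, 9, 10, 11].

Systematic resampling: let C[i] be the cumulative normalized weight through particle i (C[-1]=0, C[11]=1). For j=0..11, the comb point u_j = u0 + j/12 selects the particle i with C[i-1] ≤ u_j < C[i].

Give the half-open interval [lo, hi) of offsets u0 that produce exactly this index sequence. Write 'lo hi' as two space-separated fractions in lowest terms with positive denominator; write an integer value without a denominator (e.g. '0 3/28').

7/228 3/76

C = [7/57, 13/57, 16/57, 22/57, 8/19, 26/57, 28/57, 35/57, 14/19, 49/57, 50/57, 1]
j=0 picked index 0: u0 ∈ [0, 7/57)
j=1 picked index 0: u0 ∈ [-1/12, 3/76)
j=2 picked index 1: u0 ∈ [-5/114, 7/114)
j=3 picked index 3: u0 ∈ [7/228, 31/228)
j=4 picked index 3: u0 ∈ [-1/19, 1/19)
j=5 picked index 5: u0 ∈ [1/228, 3/76)
j=6 picked index 7: u0 ∈ [-1/114, 13/114)
j=7 picked index 8: u0 ∈ [7/228, 35/228)
j=8 picked index 8: u0 ∈ [-1/19, 4/57)
j=9 picked index 9: u0 ∈ [-1/76, 25/228)
j=10 picked index 10: u0 ∈ [1/38, 5/114)
j=11 picked index 11: u0 ∈ [-3/76, 1/12)
intersection: [7/228, 3/76)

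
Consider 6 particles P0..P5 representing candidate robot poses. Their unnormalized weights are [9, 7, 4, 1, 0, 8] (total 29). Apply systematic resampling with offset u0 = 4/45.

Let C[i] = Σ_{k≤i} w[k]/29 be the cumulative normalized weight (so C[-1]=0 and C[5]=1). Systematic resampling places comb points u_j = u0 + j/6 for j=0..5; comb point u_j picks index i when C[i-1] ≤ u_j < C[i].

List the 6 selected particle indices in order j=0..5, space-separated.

C = [9/29, 16/29, 20/29, 21/29, 21/29, 1]
j=0: u_0=4/45 ∈ [0, 9/29) → index 0
j=1: u_1=23/90 ∈ [0, 9/29) → index 0
j=2: u_2=19/45 ∈ [9/29, 16/29) → index 1
j=3: u_3=53/90 ∈ [16/29, 20/29) → index 2
j=4: u_4=34/45 ∈ [21/29, 1) → index 5
j=5: u_5=83/90 ∈ [21/29, 1) → index 5

0 0 1 2 5 5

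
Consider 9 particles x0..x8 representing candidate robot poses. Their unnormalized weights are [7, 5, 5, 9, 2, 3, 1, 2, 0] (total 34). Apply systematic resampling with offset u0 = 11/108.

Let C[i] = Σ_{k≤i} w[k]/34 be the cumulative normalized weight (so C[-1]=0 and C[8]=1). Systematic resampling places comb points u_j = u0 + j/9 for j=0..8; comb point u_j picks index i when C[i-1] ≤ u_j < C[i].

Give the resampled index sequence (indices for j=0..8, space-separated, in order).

0 1 1 2 3 3 4 5 7

C = [7/34, 6/17, 1/2, 13/17, 14/17, 31/34, 16/17, 1, 1]
j=0: u_0=11/108 ∈ [0, 7/34) → index 0
j=1: u_1=23/108 ∈ [7/34, 6/17) → index 1
j=2: u_2=35/108 ∈ [7/34, 6/17) → index 1
j=3: u_3=47/108 ∈ [6/17, 1/2) → index 2
j=4: u_4=59/108 ∈ [1/2, 13/17) → index 3
j=5: u_5=71/108 ∈ [1/2, 13/17) → index 3
j=6: u_6=83/108 ∈ [13/17, 14/17) → index 4
j=7: u_7=95/108 ∈ [14/17, 31/34) → index 5
j=8: u_8=107/108 ∈ [16/17, 1) → index 7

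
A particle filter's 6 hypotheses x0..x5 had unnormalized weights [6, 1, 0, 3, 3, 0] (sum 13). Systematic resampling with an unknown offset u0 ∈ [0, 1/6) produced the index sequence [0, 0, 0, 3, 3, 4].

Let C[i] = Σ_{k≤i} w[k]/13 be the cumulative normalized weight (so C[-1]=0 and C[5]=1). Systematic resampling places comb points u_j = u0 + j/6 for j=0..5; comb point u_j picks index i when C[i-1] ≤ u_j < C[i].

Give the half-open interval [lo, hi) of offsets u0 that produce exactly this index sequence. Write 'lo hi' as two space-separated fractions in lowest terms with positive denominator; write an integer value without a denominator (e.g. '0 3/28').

C = [6/13, 7/13, 7/13, 10/13, 1, 1]
j=0 picked index 0: u0 ∈ [0, 6/13)
j=1 picked index 0: u0 ∈ [-1/6, 23/78)
j=2 picked index 0: u0 ∈ [-1/3, 5/39)
j=3 picked index 3: u0 ∈ [1/26, 7/26)
j=4 picked index 3: u0 ∈ [-5/39, 4/39)
j=5 picked index 4: u0 ∈ [-5/78, 1/6)
intersection: [1/26, 4/39)

1/26 4/39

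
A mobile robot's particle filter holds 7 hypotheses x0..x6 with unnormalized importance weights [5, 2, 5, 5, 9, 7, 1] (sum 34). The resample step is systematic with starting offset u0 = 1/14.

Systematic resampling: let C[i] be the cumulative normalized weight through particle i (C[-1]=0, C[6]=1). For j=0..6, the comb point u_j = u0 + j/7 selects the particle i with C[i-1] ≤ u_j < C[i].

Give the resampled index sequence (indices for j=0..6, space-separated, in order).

0 2 3 4 4 5 5

C = [5/34, 7/34, 6/17, 1/2, 13/17, 33/34, 1]
j=0: u_0=1/14 ∈ [0, 5/34) → index 0
j=1: u_1=3/14 ∈ [7/34, 6/17) → index 2
j=2: u_2=5/14 ∈ [6/17, 1/2) → index 3
j=3: u_3=1/2 ∈ [1/2, 13/17) → index 4
j=4: u_4=9/14 ∈ [1/2, 13/17) → index 4
j=5: u_5=11/14 ∈ [13/17, 33/34) → index 5
j=6: u_6=13/14 ∈ [13/17, 33/34) → index 5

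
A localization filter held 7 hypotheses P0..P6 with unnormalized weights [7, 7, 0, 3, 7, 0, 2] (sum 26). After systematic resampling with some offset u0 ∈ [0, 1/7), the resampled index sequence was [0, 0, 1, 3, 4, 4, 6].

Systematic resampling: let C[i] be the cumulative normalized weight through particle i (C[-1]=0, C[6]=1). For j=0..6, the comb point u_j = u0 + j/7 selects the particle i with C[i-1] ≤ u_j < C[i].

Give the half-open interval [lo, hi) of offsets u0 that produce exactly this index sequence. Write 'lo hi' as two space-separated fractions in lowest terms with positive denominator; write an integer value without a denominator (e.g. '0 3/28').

C = [7/26, 7/13, 7/13, 17/26, 12/13, 12/13, 1]
j=0 picked index 0: u0 ∈ [0, 7/26)
j=1 picked index 0: u0 ∈ [-1/7, 23/182)
j=2 picked index 1: u0 ∈ [-3/182, 23/91)
j=3 picked index 3: u0 ∈ [10/91, 41/182)
j=4 picked index 4: u0 ∈ [15/182, 32/91)
j=5 picked index 4: u0 ∈ [-11/182, 19/91)
j=6 picked index 6: u0 ∈ [6/91, 1/7)
intersection: [10/91, 23/182)

10/91 23/182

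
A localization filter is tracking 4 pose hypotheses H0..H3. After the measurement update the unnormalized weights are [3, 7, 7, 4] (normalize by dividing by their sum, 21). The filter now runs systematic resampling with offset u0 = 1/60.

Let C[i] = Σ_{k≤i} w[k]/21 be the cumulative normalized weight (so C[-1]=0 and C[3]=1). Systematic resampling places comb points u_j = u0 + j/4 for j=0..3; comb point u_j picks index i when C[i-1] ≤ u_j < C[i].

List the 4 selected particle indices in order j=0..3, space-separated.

0 1 2 2

C = [1/7, 10/21, 17/21, 1]
j=0: u_0=1/60 ∈ [0, 1/7) → index 0
j=1: u_1=4/15 ∈ [1/7, 10/21) → index 1
j=2: u_2=31/60 ∈ [10/21, 17/21) → index 2
j=3: u_3=23/30 ∈ [10/21, 17/21) → index 2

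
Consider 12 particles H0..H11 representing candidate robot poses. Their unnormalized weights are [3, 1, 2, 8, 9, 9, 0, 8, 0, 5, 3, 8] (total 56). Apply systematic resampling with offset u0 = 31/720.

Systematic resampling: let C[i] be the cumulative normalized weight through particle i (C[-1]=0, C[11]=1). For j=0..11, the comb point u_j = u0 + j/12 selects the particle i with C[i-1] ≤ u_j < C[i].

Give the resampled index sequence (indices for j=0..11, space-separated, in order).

C = [3/56, 1/14, 3/28, 1/4, 23/56, 4/7, 4/7, 5/7, 5/7, 45/56, 6/7, 1]
j=0: u_0=31/720 ∈ [0, 3/56) → index 0
j=1: u_1=91/720 ∈ [3/28, 1/4) → index 3
j=2: u_2=151/720 ∈ [3/28, 1/4) → index 3
j=3: u_3=211/720 ∈ [1/4, 23/56) → index 4
j=4: u_4=271/720 ∈ [1/4, 23/56) → index 4
j=5: u_5=331/720 ∈ [23/56, 4/7) → index 5
j=6: u_6=391/720 ∈ [23/56, 4/7) → index 5
j=7: u_7=451/720 ∈ [4/7, 5/7) → index 7
j=8: u_8=511/720 ∈ [4/7, 5/7) → index 7
j=9: u_9=571/720 ∈ [5/7, 45/56) → index 9
j=10: u_10=631/720 ∈ [6/7, 1) → index 11
j=11: u_11=691/720 ∈ [6/7, 1) → index 11

0 3 3 4 4 5 5 7 7 9 11 11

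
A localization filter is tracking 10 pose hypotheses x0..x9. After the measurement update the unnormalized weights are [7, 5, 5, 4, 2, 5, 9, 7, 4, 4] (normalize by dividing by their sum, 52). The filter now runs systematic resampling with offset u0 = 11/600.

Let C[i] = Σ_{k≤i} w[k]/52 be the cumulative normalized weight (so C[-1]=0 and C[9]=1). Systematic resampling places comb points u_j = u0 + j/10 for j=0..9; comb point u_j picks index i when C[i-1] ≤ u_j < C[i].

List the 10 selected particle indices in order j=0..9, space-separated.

0 0 1 2 4 5 6 7 7 8

C = [7/52, 3/13, 17/52, 21/52, 23/52, 7/13, 37/52, 11/13, 12/13, 1]
j=0: u_0=11/600 ∈ [0, 7/52) → index 0
j=1: u_1=71/600 ∈ [0, 7/52) → index 0
j=2: u_2=131/600 ∈ [7/52, 3/13) → index 1
j=3: u_3=191/600 ∈ [3/13, 17/52) → index 2
j=4: u_4=251/600 ∈ [21/52, 23/52) → index 4
j=5: u_5=311/600 ∈ [23/52, 7/13) → index 5
j=6: u_6=371/600 ∈ [7/13, 37/52) → index 6
j=7: u_7=431/600 ∈ [37/52, 11/13) → index 7
j=8: u_8=491/600 ∈ [37/52, 11/13) → index 7
j=9: u_9=551/600 ∈ [11/13, 12/13) → index 8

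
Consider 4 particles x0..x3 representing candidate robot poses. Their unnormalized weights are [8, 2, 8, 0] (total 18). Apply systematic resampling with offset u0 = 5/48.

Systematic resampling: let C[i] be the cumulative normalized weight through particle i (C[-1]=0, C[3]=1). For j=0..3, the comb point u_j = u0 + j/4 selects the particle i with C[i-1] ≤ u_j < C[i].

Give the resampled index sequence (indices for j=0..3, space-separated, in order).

0 0 2 2

C = [4/9, 5/9, 1, 1]
j=0: u_0=5/48 ∈ [0, 4/9) → index 0
j=1: u_1=17/48 ∈ [0, 4/9) → index 0
j=2: u_2=29/48 ∈ [5/9, 1) → index 2
j=3: u_3=41/48 ∈ [5/9, 1) → index 2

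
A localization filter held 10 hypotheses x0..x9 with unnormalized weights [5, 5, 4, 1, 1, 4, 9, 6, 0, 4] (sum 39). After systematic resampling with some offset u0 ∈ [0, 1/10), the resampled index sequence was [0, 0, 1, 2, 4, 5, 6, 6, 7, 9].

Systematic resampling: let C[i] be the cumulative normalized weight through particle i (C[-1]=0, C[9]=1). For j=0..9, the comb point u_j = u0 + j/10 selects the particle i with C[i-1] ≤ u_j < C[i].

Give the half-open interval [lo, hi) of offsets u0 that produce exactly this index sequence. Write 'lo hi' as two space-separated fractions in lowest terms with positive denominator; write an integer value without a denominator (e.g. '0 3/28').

0 2/195

C = [5/39, 10/39, 14/39, 5/13, 16/39, 20/39, 29/39, 35/39, 35/39, 1]
j=0 picked index 0: u0 ∈ [0, 5/39)
j=1 picked index 0: u0 ∈ [-1/10, 11/390)
j=2 picked index 1: u0 ∈ [-14/195, 11/195)
j=3 picked index 2: u0 ∈ [-17/390, 23/390)
j=4 picked index 4: u0 ∈ [-1/65, 2/195)
j=5 picked index 5: u0 ∈ [-7/78, 1/78)
j=6 picked index 6: u0 ∈ [-17/195, 28/195)
j=7 picked index 6: u0 ∈ [-73/390, 17/390)
j=8 picked index 7: u0 ∈ [-11/195, 19/195)
j=9 picked index 9: u0 ∈ [-1/390, 1/10)
intersection: [0, 2/195)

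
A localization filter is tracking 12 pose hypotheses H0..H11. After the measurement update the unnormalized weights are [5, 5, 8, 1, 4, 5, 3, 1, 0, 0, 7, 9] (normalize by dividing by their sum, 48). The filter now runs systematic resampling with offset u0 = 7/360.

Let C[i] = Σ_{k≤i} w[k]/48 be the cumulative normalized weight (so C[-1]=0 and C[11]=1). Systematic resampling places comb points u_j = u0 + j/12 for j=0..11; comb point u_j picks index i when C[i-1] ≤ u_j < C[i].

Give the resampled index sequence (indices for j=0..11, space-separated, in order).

0 0 1 2 2 4 5 6 10 10 11 11

C = [5/48, 5/24, 3/8, 19/48, 23/48, 7/12, 31/48, 2/3, 2/3, 2/3, 13/16, 1]
j=0: u_0=7/360 ∈ [0, 5/48) → index 0
j=1: u_1=37/360 ∈ [0, 5/48) → index 0
j=2: u_2=67/360 ∈ [5/48, 5/24) → index 1
j=3: u_3=97/360 ∈ [5/24, 3/8) → index 2
j=4: u_4=127/360 ∈ [5/24, 3/8) → index 2
j=5: u_5=157/360 ∈ [19/48, 23/48) → index 4
j=6: u_6=187/360 ∈ [23/48, 7/12) → index 5
j=7: u_7=217/360 ∈ [7/12, 31/48) → index 6
j=8: u_8=247/360 ∈ [2/3, 13/16) → index 10
j=9: u_9=277/360 ∈ [2/3, 13/16) → index 10
j=10: u_10=307/360 ∈ [13/16, 1) → index 11
j=11: u_11=337/360 ∈ [13/16, 1) → index 11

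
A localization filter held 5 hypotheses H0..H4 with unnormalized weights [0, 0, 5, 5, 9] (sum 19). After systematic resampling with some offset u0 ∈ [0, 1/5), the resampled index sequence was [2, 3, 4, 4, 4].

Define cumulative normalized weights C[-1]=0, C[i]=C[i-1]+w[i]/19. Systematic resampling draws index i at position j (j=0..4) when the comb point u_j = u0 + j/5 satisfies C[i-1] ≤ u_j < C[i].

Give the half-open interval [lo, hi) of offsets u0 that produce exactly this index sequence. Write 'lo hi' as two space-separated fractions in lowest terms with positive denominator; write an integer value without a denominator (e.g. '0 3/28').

12/95 1/5

C = [0, 0, 5/19, 10/19, 1]
j=0 picked index 2: u0 ∈ [0, 5/19)
j=1 picked index 3: u0 ∈ [6/95, 31/95)
j=2 picked index 4: u0 ∈ [12/95, 3/5)
j=3 picked index 4: u0 ∈ [-7/95, 2/5)
j=4 picked index 4: u0 ∈ [-26/95, 1/5)
intersection: [12/95, 1/5)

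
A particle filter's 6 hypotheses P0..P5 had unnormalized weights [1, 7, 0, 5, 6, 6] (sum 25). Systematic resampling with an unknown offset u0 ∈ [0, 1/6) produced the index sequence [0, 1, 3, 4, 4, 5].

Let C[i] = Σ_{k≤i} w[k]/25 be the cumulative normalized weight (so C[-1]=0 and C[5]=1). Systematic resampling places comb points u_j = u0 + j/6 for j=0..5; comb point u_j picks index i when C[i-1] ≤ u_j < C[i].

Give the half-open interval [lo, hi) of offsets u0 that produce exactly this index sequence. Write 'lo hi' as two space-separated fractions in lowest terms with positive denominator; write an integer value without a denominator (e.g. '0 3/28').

C = [1/25, 8/25, 8/25, 13/25, 19/25, 1]
j=0 picked index 0: u0 ∈ [0, 1/25)
j=1 picked index 1: u0 ∈ [-19/150, 23/150)
j=2 picked index 3: u0 ∈ [-1/75, 14/75)
j=3 picked index 4: u0 ∈ [1/50, 13/50)
j=4 picked index 4: u0 ∈ [-11/75, 7/75)
j=5 picked index 5: u0 ∈ [-11/150, 1/6)
intersection: [1/50, 1/25)

1/50 1/25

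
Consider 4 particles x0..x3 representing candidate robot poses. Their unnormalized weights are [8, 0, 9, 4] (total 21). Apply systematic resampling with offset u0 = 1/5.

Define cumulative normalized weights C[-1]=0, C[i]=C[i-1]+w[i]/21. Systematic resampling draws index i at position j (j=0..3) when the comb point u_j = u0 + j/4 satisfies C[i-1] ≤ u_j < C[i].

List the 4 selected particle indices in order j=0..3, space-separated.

0 2 2 3

C = [8/21, 8/21, 17/21, 1]
j=0: u_0=1/5 ∈ [0, 8/21) → index 0
j=1: u_1=9/20 ∈ [8/21, 17/21) → index 2
j=2: u_2=7/10 ∈ [8/21, 17/21) → index 2
j=3: u_3=19/20 ∈ [17/21, 1) → index 3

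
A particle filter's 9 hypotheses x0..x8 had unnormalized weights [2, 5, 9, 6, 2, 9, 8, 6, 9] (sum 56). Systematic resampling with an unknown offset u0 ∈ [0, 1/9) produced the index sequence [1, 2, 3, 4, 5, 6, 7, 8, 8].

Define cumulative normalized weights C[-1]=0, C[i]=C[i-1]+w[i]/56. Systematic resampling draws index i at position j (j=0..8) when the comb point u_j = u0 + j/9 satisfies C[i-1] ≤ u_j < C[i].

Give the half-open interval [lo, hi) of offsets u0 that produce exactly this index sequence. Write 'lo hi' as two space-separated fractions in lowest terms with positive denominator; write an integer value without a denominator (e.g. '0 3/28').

C = [1/28, 1/8, 2/7, 11/28, 3/7, 33/56, 41/56, 47/56, 1]
j=0 picked index 1: u0 ∈ [1/28, 1/8)
j=1 picked index 2: u0 ∈ [1/72, 11/63)
j=2 picked index 3: u0 ∈ [4/63, 43/252)
j=3 picked index 4: u0 ∈ [5/84, 2/21)
j=4 picked index 5: u0 ∈ [-1/63, 73/504)
j=5 picked index 6: u0 ∈ [17/504, 89/504)
j=6 picked index 7: u0 ∈ [11/168, 29/168)
j=7 picked index 8: u0 ∈ [31/504, 2/9)
j=8 picked index 8: u0 ∈ [-25/504, 1/9)
intersection: [11/168, 2/21)

11/168 2/21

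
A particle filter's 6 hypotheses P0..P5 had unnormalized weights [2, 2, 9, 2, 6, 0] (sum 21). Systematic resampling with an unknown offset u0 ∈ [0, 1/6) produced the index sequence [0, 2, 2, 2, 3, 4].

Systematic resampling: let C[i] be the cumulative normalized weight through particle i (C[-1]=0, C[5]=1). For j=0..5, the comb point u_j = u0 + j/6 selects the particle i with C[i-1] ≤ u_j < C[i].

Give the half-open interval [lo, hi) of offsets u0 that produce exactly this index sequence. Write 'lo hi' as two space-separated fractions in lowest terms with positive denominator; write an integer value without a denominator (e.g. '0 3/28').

1/42 1/21

C = [2/21, 4/21, 13/21, 5/7, 1, 1]
j=0 picked index 0: u0 ∈ [0, 2/21)
j=1 picked index 2: u0 ∈ [1/42, 19/42)
j=2 picked index 2: u0 ∈ [-1/7, 2/7)
j=3 picked index 2: u0 ∈ [-13/42, 5/42)
j=4 picked index 3: u0 ∈ [-1/21, 1/21)
j=5 picked index 4: u0 ∈ [-5/42, 1/6)
intersection: [1/42, 1/21)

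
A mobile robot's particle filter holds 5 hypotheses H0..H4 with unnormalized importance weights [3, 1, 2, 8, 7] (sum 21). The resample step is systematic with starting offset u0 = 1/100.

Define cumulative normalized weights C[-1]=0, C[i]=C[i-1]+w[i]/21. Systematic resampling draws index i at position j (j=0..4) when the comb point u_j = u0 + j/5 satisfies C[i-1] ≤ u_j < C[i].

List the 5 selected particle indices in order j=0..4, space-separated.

0 2 3 3 4

C = [1/7, 4/21, 2/7, 2/3, 1]
j=0: u_0=1/100 ∈ [0, 1/7) → index 0
j=1: u_1=21/100 ∈ [4/21, 2/7) → index 2
j=2: u_2=41/100 ∈ [2/7, 2/3) → index 3
j=3: u_3=61/100 ∈ [2/7, 2/3) → index 3
j=4: u_4=81/100 ∈ [2/3, 1) → index 4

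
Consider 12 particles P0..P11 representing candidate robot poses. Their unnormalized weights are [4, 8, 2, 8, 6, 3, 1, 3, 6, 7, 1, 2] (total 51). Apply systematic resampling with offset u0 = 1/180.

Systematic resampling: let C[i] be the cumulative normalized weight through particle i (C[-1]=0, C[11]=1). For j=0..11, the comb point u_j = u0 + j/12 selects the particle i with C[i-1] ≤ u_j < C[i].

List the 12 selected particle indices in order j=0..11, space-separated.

C = [4/51, 4/17, 14/51, 22/51, 28/51, 31/51, 32/51, 35/51, 41/51, 16/17, 49/51, 1]
j=0: u_0=1/180 ∈ [0, 4/51) → index 0
j=1: u_1=4/45 ∈ [4/51, 4/17) → index 1
j=2: u_2=31/180 ∈ [4/51, 4/17) → index 1
j=3: u_3=23/90 ∈ [4/17, 14/51) → index 2
j=4: u_4=61/180 ∈ [14/51, 22/51) → index 3
j=5: u_5=19/45 ∈ [14/51, 22/51) → index 3
j=6: u_6=91/180 ∈ [22/51, 28/51) → index 4
j=7: u_7=53/90 ∈ [28/51, 31/51) → index 5
j=8: u_8=121/180 ∈ [32/51, 35/51) → index 7
j=9: u_9=34/45 ∈ [35/51, 41/51) → index 8
j=10: u_10=151/180 ∈ [41/51, 16/17) → index 9
j=11: u_11=83/90 ∈ [41/51, 16/17) → index 9

0 1 1 2 3 3 4 5 7 8 9 9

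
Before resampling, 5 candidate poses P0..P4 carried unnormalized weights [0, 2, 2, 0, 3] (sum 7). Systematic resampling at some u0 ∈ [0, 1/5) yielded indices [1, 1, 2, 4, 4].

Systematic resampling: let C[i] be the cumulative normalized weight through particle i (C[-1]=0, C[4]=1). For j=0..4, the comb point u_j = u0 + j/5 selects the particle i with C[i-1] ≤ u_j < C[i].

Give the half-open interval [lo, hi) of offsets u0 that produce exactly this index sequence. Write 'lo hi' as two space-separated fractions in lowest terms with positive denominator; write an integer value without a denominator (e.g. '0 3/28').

0 3/35

C = [0, 2/7, 4/7, 4/7, 1]
j=0 picked index 1: u0 ∈ [0, 2/7)
j=1 picked index 1: u0 ∈ [-1/5, 3/35)
j=2 picked index 2: u0 ∈ [-4/35, 6/35)
j=3 picked index 4: u0 ∈ [-1/35, 2/5)
j=4 picked index 4: u0 ∈ [-8/35, 1/5)
intersection: [0, 3/35)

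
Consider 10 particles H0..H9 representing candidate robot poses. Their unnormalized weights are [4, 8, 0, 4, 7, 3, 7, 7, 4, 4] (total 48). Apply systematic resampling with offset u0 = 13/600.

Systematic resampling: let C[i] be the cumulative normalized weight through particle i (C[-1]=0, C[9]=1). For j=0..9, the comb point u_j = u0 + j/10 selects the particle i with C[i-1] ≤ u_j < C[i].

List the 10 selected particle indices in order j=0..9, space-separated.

C = [1/12, 1/4, 1/4, 1/3, 23/48, 13/24, 11/16, 5/6, 11/12, 1]
j=0: u_0=13/600 ∈ [0, 1/12) → index 0
j=1: u_1=73/600 ∈ [1/12, 1/4) → index 1
j=2: u_2=133/600 ∈ [1/12, 1/4) → index 1
j=3: u_3=193/600 ∈ [1/4, 1/3) → index 3
j=4: u_4=253/600 ∈ [1/3, 23/48) → index 4
j=5: u_5=313/600 ∈ [23/48, 13/24) → index 5
j=6: u_6=373/600 ∈ [13/24, 11/16) → index 6
j=7: u_7=433/600 ∈ [11/16, 5/6) → index 7
j=8: u_8=493/600 ∈ [11/16, 5/6) → index 7
j=9: u_9=553/600 ∈ [11/12, 1) → index 9

0 1 1 3 4 5 6 7 7 9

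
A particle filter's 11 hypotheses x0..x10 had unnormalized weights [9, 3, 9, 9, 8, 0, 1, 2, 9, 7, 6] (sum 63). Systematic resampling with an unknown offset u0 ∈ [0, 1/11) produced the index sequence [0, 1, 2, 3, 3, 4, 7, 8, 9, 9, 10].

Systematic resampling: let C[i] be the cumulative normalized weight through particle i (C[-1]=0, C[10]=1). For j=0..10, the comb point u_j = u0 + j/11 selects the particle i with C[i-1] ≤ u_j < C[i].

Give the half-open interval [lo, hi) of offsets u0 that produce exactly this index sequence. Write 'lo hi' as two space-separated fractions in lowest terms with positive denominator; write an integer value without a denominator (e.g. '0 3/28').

17/231 20/231

C = [1/7, 4/21, 1/3, 10/21, 38/63, 38/63, 13/21, 41/63, 50/63, 19/21, 1]
j=0 picked index 0: u0 ∈ [0, 1/7)
j=1 picked index 1: u0 ∈ [4/77, 23/231)
j=2 picked index 2: u0 ∈ [2/231, 5/33)
j=3 picked index 3: u0 ∈ [2/33, 47/231)
j=4 picked index 3: u0 ∈ [-1/33, 26/231)
j=5 picked index 4: u0 ∈ [5/231, 103/693)
j=6 picked index 7: u0 ∈ [17/231, 73/693)
j=7 picked index 8: u0 ∈ [10/693, 109/693)
j=8 picked index 9: u0 ∈ [46/693, 41/231)
j=9 picked index 9: u0 ∈ [-17/693, 20/231)
j=10 picked index 10: u0 ∈ [-1/231, 1/11)
intersection: [17/231, 20/231)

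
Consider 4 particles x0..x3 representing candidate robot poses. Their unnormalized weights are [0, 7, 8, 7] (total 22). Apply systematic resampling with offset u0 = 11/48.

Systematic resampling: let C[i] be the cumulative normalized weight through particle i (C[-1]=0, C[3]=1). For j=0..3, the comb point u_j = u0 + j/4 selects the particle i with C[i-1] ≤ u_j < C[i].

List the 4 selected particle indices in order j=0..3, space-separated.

1 2 3 3

C = [0, 7/22, 15/22, 1]
j=0: u_0=11/48 ∈ [0, 7/22) → index 1
j=1: u_1=23/48 ∈ [7/22, 15/22) → index 2
j=2: u_2=35/48 ∈ [15/22, 1) → index 3
j=3: u_3=47/48 ∈ [15/22, 1) → index 3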